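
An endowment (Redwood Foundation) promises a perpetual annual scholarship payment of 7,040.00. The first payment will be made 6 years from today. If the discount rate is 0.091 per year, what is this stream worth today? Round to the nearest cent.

50050.40

Value at end of year 5: C / r = 7,040.00 / 0.091 = 77,362.6374
Discount to today: PV = 77,362.6374 / (1 + 0.091)^5 = 77,362.6374 / 1.545695 = 50,050.40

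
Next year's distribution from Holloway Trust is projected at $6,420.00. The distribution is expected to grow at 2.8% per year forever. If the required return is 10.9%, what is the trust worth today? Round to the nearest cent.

Growing perpetuity: P = D₁ / (r − g) = $6,420.0000 / (0.109 − 0.028) = $79,259.26

$79259.26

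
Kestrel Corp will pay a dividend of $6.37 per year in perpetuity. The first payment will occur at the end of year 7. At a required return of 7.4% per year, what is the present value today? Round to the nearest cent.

$56.09

Value at end of year 6: C / r = $6.37 / 0.074 = $86.0811
Discount to today: PV = $86.0811 / (1 + 0.074)^6 = $86.0811 / 1.534708 = $56.09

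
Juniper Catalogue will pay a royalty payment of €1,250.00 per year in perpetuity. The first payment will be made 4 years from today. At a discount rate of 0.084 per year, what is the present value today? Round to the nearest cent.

€11682.69

Value at end of year 3: C / r = €1,250.00 / 0.084 = €14,880.9524
Discount to today: PV = €14,880.9524 / (1 + 0.084)^3 = €14,880.9524 / 1.273761 = €11,682.69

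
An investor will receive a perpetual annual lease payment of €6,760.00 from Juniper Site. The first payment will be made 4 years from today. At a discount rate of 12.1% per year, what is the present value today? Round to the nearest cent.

Value at end of year 3: C / r = €6,760.00 / 0.121 = €55,867.7686
Discount to today: PV = €55,867.7686 / (1 + 0.121)^3 = €55,867.7686 / 1.408695 = €39,659.25

€39659.25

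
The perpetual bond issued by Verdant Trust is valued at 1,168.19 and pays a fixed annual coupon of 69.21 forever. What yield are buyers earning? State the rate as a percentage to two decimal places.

5.92%

P = C/r ⇒ r = C/P = 69.21/1,168.19 = 0.059245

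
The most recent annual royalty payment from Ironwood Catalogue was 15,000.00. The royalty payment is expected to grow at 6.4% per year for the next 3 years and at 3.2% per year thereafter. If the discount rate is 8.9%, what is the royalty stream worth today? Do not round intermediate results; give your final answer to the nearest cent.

D_1 = 15960.00000
D_2 = 16981.44000
D_3 = 18068.25216
Terminal value at year 3: TV = D_3×(1+g_2)/(r−g_2) = 18646.43623/0.057 = 327130.46016
P_0 = D_1/(1+r)^1 + D_2/(1+r)^2 + D_3/(1+r)^3 + TV/(1+r)^3
    = 14655.64738 + 14319.20001 + 13990.47641 + 253301.25718 = 296266.58099

296266.58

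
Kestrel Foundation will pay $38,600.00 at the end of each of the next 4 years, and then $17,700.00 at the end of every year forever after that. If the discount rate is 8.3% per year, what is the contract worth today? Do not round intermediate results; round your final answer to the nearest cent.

PV of 4-year annuity: $38,600.00 × [1 − (1+0.083)^−4] / 0.083 = 126998.99654
Perpetuity value at year 4: $17,700.00 / 0.083 = 213253.01205
PV of perpetuity: 213253.01205 / (1+0.083)^4 = 155017.72089
Total PV = 126998.99654 + 155017.72089 = 282016.71743

$282016.72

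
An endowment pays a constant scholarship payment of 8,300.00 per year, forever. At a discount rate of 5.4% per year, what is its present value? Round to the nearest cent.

153703.70

Level perpetuity: PV = C / r = 8,300.00 / 0.054 = 153,703.70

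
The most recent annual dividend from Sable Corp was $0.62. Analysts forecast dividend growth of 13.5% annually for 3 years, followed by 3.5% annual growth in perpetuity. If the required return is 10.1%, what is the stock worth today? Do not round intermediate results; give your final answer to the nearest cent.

D_1 = 0.70370
D_2 = 0.79870
D_3 = 0.90652
Terminal value at year 3: TV = D_3×(1+g_2)/(r−g_2) = 0.93825/0.066 = 14.21594
P_0 = D_1/(1+r)^1 + D_2/(1+r)^2 + D_3/(1+r)^3 + TV/(1+r)^3
    = 0.63915 + 0.65888 + 0.67923 + 10.65157 = 12.62883

$12.63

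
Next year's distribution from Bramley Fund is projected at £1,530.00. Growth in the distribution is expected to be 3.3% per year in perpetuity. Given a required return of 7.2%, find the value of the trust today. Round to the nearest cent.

Growing perpetuity: P = D₁ / (r − g) = £1,530.0000 / (0.072 − 0.033) = £39,230.77

£39230.77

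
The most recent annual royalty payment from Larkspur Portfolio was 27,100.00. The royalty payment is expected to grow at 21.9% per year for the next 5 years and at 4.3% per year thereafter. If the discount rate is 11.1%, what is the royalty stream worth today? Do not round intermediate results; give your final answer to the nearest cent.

D_1 = 33034.90000
D_2 = 40269.54310
D_3 = 49088.57304
D_4 = 59838.97053
D_5 = 72943.70508
Terminal value at year 5: TV = D_5×(1+g_2)/(r−g_2) = 76080.28440/0.068 = 1118827.71176
P_0 = D_1/(1+r)^1 + D_2/(1+r)^2 + D_3/(1+r)^3 + D_4/(1+r)^4 + D_5/(1+r)^5 + TV/(1+r)^5
    = 29734.38344 + 32624.85456 + 35796.30756 + 39276.05663 + 43094.07114 + 660987.00293 = 841512.67626

841512.68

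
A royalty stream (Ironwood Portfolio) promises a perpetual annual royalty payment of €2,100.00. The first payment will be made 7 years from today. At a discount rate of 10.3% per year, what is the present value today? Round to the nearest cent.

€11322.15

Value at end of year 6: C / r = €2,100.00 / 0.103 = €20,388.3495
Discount to today: PV = €20,388.3495 / (1 + 0.103)^6 = €20,388.3495 / 1.800749 = €11,322.15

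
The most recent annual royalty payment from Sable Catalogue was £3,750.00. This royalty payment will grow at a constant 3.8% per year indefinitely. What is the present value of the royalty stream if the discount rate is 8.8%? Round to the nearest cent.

£77850.00

D₁ = D₀ × (1 + g) = £3,750.00 × 1.038 = £3,892.5000
Growing perpetuity: P = D₁ / (r − g) = £3,892.5000 / (0.088 − 0.038) = £77,850.00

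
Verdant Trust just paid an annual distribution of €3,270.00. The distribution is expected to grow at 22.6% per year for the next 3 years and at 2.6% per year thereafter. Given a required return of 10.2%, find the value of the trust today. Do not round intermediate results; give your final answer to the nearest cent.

D_1 = 4009.02000
D_2 = 4915.05852
D_3 = 6025.86175
Terminal value at year 3: TV = D_3×(1+g_2)/(r−g_2) = 6182.53415/0.076 = 81349.13356
P_0 = D_1/(1+r)^1 + D_2/(1+r)^2 + D_3/(1+r)^3 + TV/(1+r)^3
    = 3637.94918 + 4047.30100 + 4502.71418 + 60786.64138 = 72974.60574

€72974.61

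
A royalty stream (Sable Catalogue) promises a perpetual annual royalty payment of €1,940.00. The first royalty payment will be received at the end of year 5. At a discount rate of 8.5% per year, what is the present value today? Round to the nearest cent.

Value at end of year 4: C / r = €1,940.00 / 0.085 = €22,823.5294
Discount to today: PV = €22,823.5294 / (1 + 0.085)^4 = €22,823.5294 / 1.385859 = €16,468.87

€16468.87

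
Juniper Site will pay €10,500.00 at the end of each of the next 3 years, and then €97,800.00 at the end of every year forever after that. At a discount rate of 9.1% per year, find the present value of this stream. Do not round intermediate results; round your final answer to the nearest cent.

€854136.50

PV of 3-year annuity: €10,500.00 × [1 − (1+0.091)^−3] / 0.091 = 26531.29638
Perpetuity value at year 3: €97,800.00 / 0.091 = 1074725.27473
PV of perpetuity: 1074725.27473 / (1+0.091)^3 = 827605.19989
Total PV = 26531.29638 + 827605.19989 = 854136.49627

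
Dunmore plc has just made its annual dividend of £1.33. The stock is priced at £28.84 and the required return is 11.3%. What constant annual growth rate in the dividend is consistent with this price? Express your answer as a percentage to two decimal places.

6.39%

P = D₀(1+g)/(r−g) ⇒ P(r−g) = D₀(1+g) ⇒ g(P+D₀) = P·r − D₀
g = (P·r − D₀)/(P + D₀) = (£28.84×0.113 − £1.33) / (£28.84 + £1.33) = 0.063935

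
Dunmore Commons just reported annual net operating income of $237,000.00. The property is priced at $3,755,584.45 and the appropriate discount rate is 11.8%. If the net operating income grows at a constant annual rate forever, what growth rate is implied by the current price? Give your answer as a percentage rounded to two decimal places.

5.16%

P = D₀(1+g)/(r−g) ⇒ P(r−g) = D₀(1+g) ⇒ g(P+D₀) = P·r − D₀
g = (P·r − D₀)/(P + D₀) = ($3,755,584.45×0.118 − $237,000.00) / ($3,755,584.45 + $237,000.00) = 0.051635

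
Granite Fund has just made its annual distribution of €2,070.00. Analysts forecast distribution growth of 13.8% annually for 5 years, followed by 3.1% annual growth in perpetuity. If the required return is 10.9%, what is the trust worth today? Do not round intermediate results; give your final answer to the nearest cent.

D_1 = 2355.66000
D_2 = 2680.74108
D_3 = 3050.68335
D_4 = 3471.67765
D_5 = 3950.76917
Terminal value at year 5: TV = D_5×(1+g_2)/(r−g_2) = 4073.24301/0.078 = 52221.06425
P_0 = D_1/(1+r)^1 + D_2/(1+r)^2 + D_3/(1+r)^3 + D_4/(1+r)^4 + D_5/(1+r)^5 + TV/(1+r)^5
    = 2124.12985 + 2179.67517 + 2236.67299 + 2295.16128 + 2355.17903 + 31130.63558 = 42321.45390

€42321.45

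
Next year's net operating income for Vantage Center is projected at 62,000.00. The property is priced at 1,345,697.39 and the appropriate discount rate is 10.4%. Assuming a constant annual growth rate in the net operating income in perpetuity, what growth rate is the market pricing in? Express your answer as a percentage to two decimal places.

P = D₁/(r−g) ⇒ g = r − D₁/P = 0.104 − 62,000.00/1,345,697.39 = 0.057927

5.79%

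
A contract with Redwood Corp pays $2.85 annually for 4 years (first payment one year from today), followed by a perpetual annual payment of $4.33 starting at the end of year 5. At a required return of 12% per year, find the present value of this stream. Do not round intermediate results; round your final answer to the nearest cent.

$31.59

PV of 4-year annuity: $2.85 × [1 − (1+0.12)^−4] / 0.12 = 8.65645
Perpetuity value at year 4: $4.33 / 0.12 = 36.08333
PV of perpetuity: 36.08333 / (1+0.12)^4 = 22.93161
Total PV = 8.65645 + 22.93161 = 31.58806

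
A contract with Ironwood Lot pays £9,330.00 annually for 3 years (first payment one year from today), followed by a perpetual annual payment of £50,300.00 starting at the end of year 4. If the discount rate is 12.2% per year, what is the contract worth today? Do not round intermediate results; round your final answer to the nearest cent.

£314229.26

PV of 3-year annuity: £9,330.00 × [1 − (1+0.122)^−3] / 0.122 = 22332.29433
Perpetuity value at year 3: £50,300.00 / 0.122 = 412295.08197
PV of perpetuity: 412295.08197 / (1+0.122)^3 = 291896.96781
Total PV = 22332.29433 + 291896.96781 = 314229.26215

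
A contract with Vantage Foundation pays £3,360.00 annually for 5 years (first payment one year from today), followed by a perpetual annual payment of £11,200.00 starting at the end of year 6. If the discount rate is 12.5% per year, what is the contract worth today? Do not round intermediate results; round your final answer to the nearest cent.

PV of 5-year annuity: £3,360.00 × [1 − (1+0.125)^−5] / 0.125 = 11963.50963
Perpetuity value at year 5: £11,200.00 / 0.125 = 89600.00000
PV of perpetuity: 89600.00000 / (1+0.125)^5 = 49721.63457
Total PV = 11963.50963 + 49721.63457 = 61685.14420

£61685.14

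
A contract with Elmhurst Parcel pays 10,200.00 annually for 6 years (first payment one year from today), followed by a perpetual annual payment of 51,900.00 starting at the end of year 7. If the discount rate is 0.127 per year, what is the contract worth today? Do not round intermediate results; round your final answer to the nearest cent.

PV of 6-year annuity: 10,200.00 × [1 − (1+0.127)^−6] / 0.127 = 41117.94929
Perpetuity value at year 6: 51,900.00 / 0.127 = 408661.41732
PV of perpetuity: 408661.41732 / (1+0.127)^6 = 199443.61651
Total PV = 41117.94929 + 199443.61651 = 240561.56580

240561.57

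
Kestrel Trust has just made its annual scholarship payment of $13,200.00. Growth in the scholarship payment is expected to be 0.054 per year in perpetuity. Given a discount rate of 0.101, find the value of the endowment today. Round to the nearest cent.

$296017.02

D₁ = D₀ × (1 + g) = $13,200.00 × 1.054 = $13,912.8000
Growing perpetuity: P = D₁ / (r − g) = $13,912.8000 / (0.101 − 0.054) = $296,017.02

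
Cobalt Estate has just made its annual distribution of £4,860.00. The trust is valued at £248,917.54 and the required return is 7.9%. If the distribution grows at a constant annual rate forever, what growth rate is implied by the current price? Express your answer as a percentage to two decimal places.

P = D₀(1+g)/(r−g) ⇒ P(r−g) = D₀(1+g) ⇒ g(P+D₀) = P·r − D₀
g = (P·r − D₀)/(P + D₀) = (£248,917.54×0.079 − £4,860.00) / (£248,917.54 + £4,860.00) = 0.058336

5.83%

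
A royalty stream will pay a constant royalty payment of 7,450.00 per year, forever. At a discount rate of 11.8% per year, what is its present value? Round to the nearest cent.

Level perpetuity: PV = C / r = 7,450.00 / 0.118 = 63,135.59

63135.59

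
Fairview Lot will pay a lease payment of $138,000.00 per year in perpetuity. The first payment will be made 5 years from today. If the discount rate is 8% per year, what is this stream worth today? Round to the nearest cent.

$1267926.50

Value at end of year 4: C / r = $138,000.00 / 0.08 = $1,725,000.0000
Discount to today: PV = $1,725,000.0000 / (1 + 0.08)^4 = $1,725,000.0000 / 1.360489 = $1,267,926.50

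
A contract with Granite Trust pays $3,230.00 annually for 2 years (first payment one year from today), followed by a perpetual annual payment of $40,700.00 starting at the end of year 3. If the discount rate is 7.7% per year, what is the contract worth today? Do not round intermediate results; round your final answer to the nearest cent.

PV of 2-year annuity: $3,230.00 × [1 − (1+0.077)^−2] / 0.077 = 5783.72469
Perpetuity value at year 2: $40,700.00 / 0.077 = 528571.42857
PV of perpetuity: 528571.42857 / (1+0.077)^2 = 455692.91618
Total PV = 5783.72469 + 455692.91618 = 461476.64087

$461476.64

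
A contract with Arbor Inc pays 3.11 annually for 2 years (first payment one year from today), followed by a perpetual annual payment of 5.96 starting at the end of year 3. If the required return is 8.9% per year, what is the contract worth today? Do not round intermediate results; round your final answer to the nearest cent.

61.95

PV of 2-year annuity: 3.11 × [1 − (1+0.089)^−2] / 0.089 = 5.47827
Perpetuity value at year 2: 5.96 / 0.089 = 66.96629
PV of perpetuity: 66.96629 / (1+0.089)^2 = 56.46775
Total PV = 5.47827 + 56.46775 = 61.94602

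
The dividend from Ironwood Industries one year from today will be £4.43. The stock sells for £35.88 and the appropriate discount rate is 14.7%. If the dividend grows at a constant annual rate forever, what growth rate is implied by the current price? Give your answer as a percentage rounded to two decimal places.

2.35%

P = D₁/(r−g) ⇒ g = r − D₁/P = 0.147 − £4.43/£35.88 = 0.023533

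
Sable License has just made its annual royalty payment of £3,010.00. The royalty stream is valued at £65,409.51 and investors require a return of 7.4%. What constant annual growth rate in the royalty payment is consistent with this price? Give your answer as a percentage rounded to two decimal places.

P = D₀(1+g)/(r−g) ⇒ P(r−g) = D₀(1+g) ⇒ g(P+D₀) = P·r − D₀
g = (P·r − D₀)/(P + D₀) = (£65,409.51×0.074 − £3,010.00) / (£65,409.51 + £3,010.00) = 0.026751

2.68%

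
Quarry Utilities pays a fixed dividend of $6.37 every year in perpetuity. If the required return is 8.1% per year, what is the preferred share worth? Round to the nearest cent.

$78.64

Level perpetuity: PV = C / r = $6.37 / 0.081 = $78.64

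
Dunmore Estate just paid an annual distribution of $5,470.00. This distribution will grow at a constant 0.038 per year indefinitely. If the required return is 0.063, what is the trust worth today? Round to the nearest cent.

$227114.40

D₁ = D₀ × (1 + g) = $5,470.00 × 1.038 = $5,677.8600
Growing perpetuity: P = D₁ / (r − g) = $5,677.8600 / (0.063 − 0.038) = $227,114.40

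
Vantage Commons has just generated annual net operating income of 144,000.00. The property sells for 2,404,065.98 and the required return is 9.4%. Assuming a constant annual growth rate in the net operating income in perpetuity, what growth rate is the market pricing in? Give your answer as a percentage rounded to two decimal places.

3.22%

P = D₀(1+g)/(r−g) ⇒ P(r−g) = D₀(1+g) ⇒ g(P+D₀) = P·r − D₀
g = (P·r − D₀)/(P + D₀) = (2,404,065.98×0.094 − 144,000.00) / (2,404,065.98 + 144,000.00) = 0.032174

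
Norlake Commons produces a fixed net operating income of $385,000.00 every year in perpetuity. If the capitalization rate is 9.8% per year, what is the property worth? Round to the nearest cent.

$3928571.43

Level perpetuity: PV = C / r = $385,000.00 / 0.098 = $3,928,571.43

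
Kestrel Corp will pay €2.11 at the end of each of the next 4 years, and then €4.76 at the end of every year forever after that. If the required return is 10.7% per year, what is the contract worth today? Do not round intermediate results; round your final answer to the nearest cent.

€36.21

PV of 4-year annuity: €2.11 × [1 − (1+0.107)^−4] / 0.107 = 6.58831
Perpetuity value at year 4: €4.76 / 0.107 = 44.48598
PV of perpetuity: 44.48598 / (1+0.107)^4 = 29.62325
Total PV = 6.58831 + 29.62325 = 36.21156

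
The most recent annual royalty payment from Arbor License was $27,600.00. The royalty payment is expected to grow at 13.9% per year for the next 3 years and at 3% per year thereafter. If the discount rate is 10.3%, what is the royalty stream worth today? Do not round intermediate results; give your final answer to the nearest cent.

D_1 = 31436.40000
D_2 = 35806.05960
D_3 = 40783.10188
Terminal value at year 3: TV = D_3×(1+g_2)/(r−g_2) = 42006.59494/0.073 = 575432.80741
P_0 = D_1/(1+r)^1 + D_2/(1+r)^2 + D_3/(1+r)^3 + TV/(1+r)^3
    = 28500.81596 + 29431.03298 + 30391.61066 + 428813.13676 = 517136.59635

$517136.60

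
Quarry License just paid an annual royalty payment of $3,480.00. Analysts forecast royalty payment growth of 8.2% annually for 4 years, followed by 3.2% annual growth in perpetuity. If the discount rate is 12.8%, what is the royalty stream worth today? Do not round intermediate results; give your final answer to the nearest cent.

$44228.45

D_1 = 3765.36000
D_2 = 4074.11952
D_3 = 4408.19732
D_4 = 4769.66950
Terminal value at year 4: TV = D_4×(1+g_2)/(r−g_2) = 4922.29892/0.096 = 51273.94714
P_0 = D_1/(1+r)^1 + D_2/(1+r)^2 + D_3/(1+r)^3 + D_4/(1+r)^4 + TV/(1+r)^4
    = 3338.08511 + 3201.95752 + 3071.38124 + 2946.12988 + 31670.89619 = 44228.44993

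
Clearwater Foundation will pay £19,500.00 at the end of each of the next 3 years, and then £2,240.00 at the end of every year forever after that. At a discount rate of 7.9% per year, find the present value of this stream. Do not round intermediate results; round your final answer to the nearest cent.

£72915.51

PV of 3-year annuity: £19,500.00 × [1 − (1+0.079)^−3] / 0.079 = 50344.20636
Perpetuity value at year 3: £2,240.00 / 0.079 = 28354.43038
PV of perpetuity: 28354.43038 / (1+0.079)^3 = 22571.30103
Total PV = 50344.20636 + 22571.30103 = 72915.50739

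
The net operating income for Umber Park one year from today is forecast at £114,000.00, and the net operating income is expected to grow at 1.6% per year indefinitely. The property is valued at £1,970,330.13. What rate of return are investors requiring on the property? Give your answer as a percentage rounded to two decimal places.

P = D₁/(r − g) ⇒ r = D₁/P + g = £114,000.0000/£1,970,330.13 + 0.016 = 0.057858 + 0.016 = 0.073858

7.39%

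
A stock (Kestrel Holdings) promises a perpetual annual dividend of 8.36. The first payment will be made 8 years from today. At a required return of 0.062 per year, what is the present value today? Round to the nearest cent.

Value at end of year 7: C / r = 8.36 / 0.062 = 134.8387
Discount to today: PV = 134.8387 / (1 + 0.062)^7 = 134.8387 / 1.523602 = 88.50

88.50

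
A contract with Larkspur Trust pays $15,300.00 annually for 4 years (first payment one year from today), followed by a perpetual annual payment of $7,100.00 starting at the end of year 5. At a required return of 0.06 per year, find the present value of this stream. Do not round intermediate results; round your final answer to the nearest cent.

PV of 4-year annuity: $15,300.00 × [1 − (1+0.06)^−4] / 0.06 = 53016.11587
Perpetuity value at year 4: $7,100.00 / 0.06 = 118333.33333
PV of perpetuity: 118333.33333 / (1+0.06)^4 = 93731.08348
Total PV = 53016.11587 + 93731.08348 = 146747.19936

$146747.20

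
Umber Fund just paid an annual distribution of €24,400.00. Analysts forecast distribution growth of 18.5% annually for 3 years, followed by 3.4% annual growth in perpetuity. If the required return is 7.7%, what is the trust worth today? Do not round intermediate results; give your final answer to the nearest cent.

D_1 = 28914.00000
D_2 = 34263.09000
D_3 = 40601.76165
Terminal value at year 3: TV = D_3×(1+g_2)/(r−g_2) = 41982.22155/0.043 = 976330.73363
P_0 = D_1/(1+r)^1 + D_2/(1+r)^2 + D_3/(1+r)^3 + TV/(1+r)^3
    = 26846.79666 + 29538.95454 + 32501.07811 + 781537.55280 = 870424.38211

€870424.38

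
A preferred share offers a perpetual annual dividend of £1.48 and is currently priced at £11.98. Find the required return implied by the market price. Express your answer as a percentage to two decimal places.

P = C/r ⇒ r = C/P = £1.48/£11.98 = 0.123539

12.35%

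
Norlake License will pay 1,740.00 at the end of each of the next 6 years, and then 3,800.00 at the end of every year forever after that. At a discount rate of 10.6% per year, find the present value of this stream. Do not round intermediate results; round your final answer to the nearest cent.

27032.80

PV of 6-year annuity: 1,740.00 × [1 − (1+0.106)^−6] / 0.106 = 7446.74284
Perpetuity value at year 6: 3,800.00 / 0.106 = 35849.05660
PV of perpetuity: 35849.05660 / (1+0.106)^6 = 19586.05499
Total PV = 7446.74284 + 19586.05499 = 27032.79784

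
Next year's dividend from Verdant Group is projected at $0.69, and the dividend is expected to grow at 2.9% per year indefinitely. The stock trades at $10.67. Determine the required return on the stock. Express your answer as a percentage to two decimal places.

9.37%

P = D₁/(r − g) ⇒ r = D₁/P + g = $0.6900/$10.67 + 0.029 = 0.064667 + 0.029 = 0.093667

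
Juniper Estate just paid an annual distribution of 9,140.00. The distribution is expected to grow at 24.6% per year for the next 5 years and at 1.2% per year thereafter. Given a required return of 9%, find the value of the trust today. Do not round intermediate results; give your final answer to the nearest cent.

300958.83

D_1 = 11388.44000
D_2 = 14189.99624
D_3 = 17680.73532
D_4 = 22030.19620
D_5 = 27449.62447
Terminal value at year 5: TV = D_5×(1+g_2)/(r−g_2) = 27779.01996/0.078 = 356141.28156
P_0 = D_1/(1+r)^1 + D_2/(1+r)^2 + D_3/(1+r)^3 + D_4/(1+r)^4 + D_5/(1+r)^5 + TV/(1+r)^5
    = 10448.11009 + 11943.43594 + 13652.77173 + 15606.74639 + 17840.37248 + 231467.39684 = 300958.83348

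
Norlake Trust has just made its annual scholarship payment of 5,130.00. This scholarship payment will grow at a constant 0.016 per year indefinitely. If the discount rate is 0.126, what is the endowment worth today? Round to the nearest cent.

D₁ = D₀ × (1 + g) = 5,130.00 × 1.016 = 5,212.0800
Growing perpetuity: P = D₁ / (r − g) = 5,212.0800 / (0.126 − 0.016) = 47,382.55

47382.55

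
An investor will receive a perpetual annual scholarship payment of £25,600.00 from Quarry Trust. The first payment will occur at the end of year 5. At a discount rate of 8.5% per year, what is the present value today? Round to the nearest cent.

Value at end of year 4: C / r = £25,600.00 / 0.085 = £301,176.4706
Discount to today: PV = £301,176.4706 / (1 + 0.085)^4 = £301,176.4706 / 1.385859 = £217,321.20

£217321.20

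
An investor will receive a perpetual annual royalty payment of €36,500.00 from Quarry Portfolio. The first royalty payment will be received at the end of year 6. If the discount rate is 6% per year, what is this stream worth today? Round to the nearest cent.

€454582.06

Value at end of year 5: C / r = €36,500.00 / 0.06 = €608,333.3333
Discount to today: PV = €608,333.3333 / (1 + 0.06)^5 = €608,333.3333 / 1.338226 = €454,582.06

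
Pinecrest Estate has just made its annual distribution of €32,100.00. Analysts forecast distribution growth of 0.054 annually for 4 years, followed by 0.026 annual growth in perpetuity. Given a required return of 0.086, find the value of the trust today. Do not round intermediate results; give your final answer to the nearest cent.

€606233.24

D_1 = 33833.40000
D_2 = 35660.40360
D_3 = 37586.06539
D_4 = 39615.71293
Terminal value at year 4: TV = D_4×(1+g_2)/(r−g_2) = 40645.72146/0.06 = 677428.69103
P_0 = D_1/(1+r)^1 + D_2/(1+r)^2 + D_3/(1+r)^3 + D_4/(1+r)^4 + TV/(1+r)^4
    = 31154.14365 + 30236.15783 + 29345.22132 + 28480.53708 + 487017.18409 = 606233.24397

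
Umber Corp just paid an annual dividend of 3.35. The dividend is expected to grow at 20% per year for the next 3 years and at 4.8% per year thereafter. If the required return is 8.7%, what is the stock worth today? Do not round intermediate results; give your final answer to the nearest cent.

D_1 = 4.02000
D_2 = 4.82400
D_3 = 5.78880
Terminal value at year 3: TV = D_3×(1+g_2)/(r−g_2) = 6.06666/0.039 = 155.55545
P_0 = D_1/(1+r)^1 + D_2/(1+r)^2 + D_3/(1+r)^3 + TV/(1+r)^3
    = 3.69825 + 4.08271 + 4.50713 + 121.11462 = 133.40271

133.40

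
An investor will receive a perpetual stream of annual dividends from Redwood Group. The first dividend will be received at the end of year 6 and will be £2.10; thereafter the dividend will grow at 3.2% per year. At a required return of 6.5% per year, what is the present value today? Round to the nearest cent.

£46.45

Value at end of year 5: C₁ / (r − g) = £2.10 / (0.065 − 0.032) = £63.6364
Discount to today: PV = £63.6364 / (1 + 0.065)^5 = £63.6364 / 1.370087 = £46.45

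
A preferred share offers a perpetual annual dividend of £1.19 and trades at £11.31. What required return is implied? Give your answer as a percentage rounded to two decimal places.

10.52%

P = C/r ⇒ r = C/P = £1.19/£11.31 = 0.105217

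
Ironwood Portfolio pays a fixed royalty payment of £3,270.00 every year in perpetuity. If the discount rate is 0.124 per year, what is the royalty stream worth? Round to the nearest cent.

£26370.97

Level perpetuity: PV = C / r = £3,270.00 / 0.124 = £26,370.97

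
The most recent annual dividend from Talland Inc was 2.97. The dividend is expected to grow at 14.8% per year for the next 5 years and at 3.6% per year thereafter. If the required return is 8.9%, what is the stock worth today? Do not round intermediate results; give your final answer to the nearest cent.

D_1 = 3.40956
D_2 = 3.91417
D_3 = 4.49347
D_4 = 5.15851
D_5 = 5.92197
Terminal value at year 5: TV = D_5×(1+g_2)/(r−g_2) = 6.13516/0.053 = 115.75767
P_0 = D_1/(1+r)^1 + D_2/(1+r)^2 + D_3/(1+r)^3 + D_4/(1+r)^4 + D_5/(1+r)^5 + TV/(1+r)^5
    = 3.13091 + 3.30054 + 3.47935 + 3.66786 + 3.86658 + 75.58061 = 93.02584

93.03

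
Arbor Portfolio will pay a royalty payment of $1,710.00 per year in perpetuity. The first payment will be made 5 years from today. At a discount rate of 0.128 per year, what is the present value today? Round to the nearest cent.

Value at end of year 4: C / r = $1,710.00 / 0.128 = $13,359.3750
Discount to today: PV = $13,359.3750 / (1 + 0.128)^4 = $13,359.3750 / 1.618961 = $8,251.82

$8251.82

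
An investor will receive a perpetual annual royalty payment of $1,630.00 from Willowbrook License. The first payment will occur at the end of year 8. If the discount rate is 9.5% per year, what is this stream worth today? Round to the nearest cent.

Value at end of year 7: C / r = $1,630.00 / 0.095 = $17,157.8947
Discount to today: PV = $17,157.8947 / (1 + 0.095)^7 = $17,157.8947 / 1.887552 = $9,090.03

$9090.03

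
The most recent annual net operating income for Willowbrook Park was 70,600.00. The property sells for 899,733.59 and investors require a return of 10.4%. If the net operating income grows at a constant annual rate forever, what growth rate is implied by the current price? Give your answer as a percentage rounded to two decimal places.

2.37%

P = D₀(1+g)/(r−g) ⇒ P(r−g) = D₀(1+g) ⇒ g(P+D₀) = P·r − D₀
g = (P·r − D₀)/(P + D₀) = (899,733.59×0.104 − 70,600.00) / (899,733.59 + 70,600.00) = 0.023675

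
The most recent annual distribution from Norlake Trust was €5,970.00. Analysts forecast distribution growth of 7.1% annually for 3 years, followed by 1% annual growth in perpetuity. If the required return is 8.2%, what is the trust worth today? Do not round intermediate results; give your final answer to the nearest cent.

D_1 = 6393.87000
D_2 = 6847.83477
D_3 = 7334.03104
Terminal value at year 3: TV = D_3×(1+g_2)/(r−g_2) = 7407.37135/0.072 = 102880.15763
P_0 = D_1/(1+r)^1 + D_2/(1+r)^2 + D_3/(1+r)^3 + TV/(1+r)^3
    = 5909.30684 + 5849.23071 + 5789.76533 + 81217.54143 = 98765.84431

€98765.84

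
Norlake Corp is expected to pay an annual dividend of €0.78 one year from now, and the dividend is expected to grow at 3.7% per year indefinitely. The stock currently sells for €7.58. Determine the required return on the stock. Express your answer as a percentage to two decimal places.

P = D₁/(r − g) ⇒ r = D₁/P + g = €0.7800/€7.58 + 0.037 = 0.102902 + 0.037 = 0.139902

13.99%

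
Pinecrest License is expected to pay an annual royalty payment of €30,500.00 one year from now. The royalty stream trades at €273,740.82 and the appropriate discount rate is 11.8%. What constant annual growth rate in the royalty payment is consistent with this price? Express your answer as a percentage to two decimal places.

0.66%

P = D₁/(r−g) ⇒ g = r − D₁/P = 0.118 − €30,500.00/€273,740.82 = 0.006581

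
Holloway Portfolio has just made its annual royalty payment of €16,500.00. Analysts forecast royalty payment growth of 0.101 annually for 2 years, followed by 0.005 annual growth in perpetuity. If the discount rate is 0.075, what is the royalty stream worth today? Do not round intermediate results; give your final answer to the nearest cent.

D_1 = 18166.50000
D_2 = 20001.31650
Terminal value at year 2: TV = D_2×(1+g_2)/(r−g_2) = 20101.32308/0.07 = 287161.75832
P_0 = D_1/(1+r)^1 + D_2/(1+r)^2 + TV/(1+r)^2
    = 16899.06977 + 17307.79145 + 248490.43446 = 282697.29568

€282697.30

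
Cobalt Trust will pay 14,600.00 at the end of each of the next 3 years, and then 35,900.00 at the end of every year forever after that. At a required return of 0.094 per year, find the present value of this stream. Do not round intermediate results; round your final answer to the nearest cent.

328380.38

PV of 3-year annuity: 14,600.00 × [1 − (1+0.094)^−3] / 0.094 = 36695.02006
Perpetuity value at year 3: 35,900.00 / 0.094 = 381914.89362
PV of perpetuity: 381914.89362 / (1+0.094)^3 = 291685.35800
Total PV = 36695.02006 + 291685.35800 = 328380.37806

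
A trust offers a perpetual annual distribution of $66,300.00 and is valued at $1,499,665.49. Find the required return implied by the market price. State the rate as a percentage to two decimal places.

4.42%

P = C/r ⇒ r = C/P = $66,300.00/$1,499,665.49 = 0.044210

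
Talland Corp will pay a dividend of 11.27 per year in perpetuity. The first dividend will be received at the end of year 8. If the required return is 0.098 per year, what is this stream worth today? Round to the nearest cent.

59.77

Value at end of year 7: C / r = 11.27 / 0.098 = 115.0000
Discount to today: PV = 115.0000 / (1 + 0.098)^7 = 115.0000 / 1.924050 = 59.77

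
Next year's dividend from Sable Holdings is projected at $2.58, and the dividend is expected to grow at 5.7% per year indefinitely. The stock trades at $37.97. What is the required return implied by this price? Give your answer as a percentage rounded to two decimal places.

P = D₁/(r − g) ⇒ r = D₁/P + g = $2.5800/$37.97 + 0.057 = 0.067948 + 0.057 = 0.124948

12.49%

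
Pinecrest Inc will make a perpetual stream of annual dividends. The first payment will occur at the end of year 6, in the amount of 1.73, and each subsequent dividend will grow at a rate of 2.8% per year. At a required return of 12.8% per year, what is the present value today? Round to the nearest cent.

Value at end of year 5: C₁ / (r − g) = 1.73 / (0.128 − 0.028) = 17.3000
Discount to today: PV = 17.3000 / (1 + 0.128)^5 = 17.3000 / 1.826188 = 9.47

9.47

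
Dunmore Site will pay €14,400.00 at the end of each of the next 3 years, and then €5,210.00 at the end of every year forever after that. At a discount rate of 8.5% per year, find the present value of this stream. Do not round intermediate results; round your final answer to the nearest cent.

€84765.58

PV of 3-year annuity: €14,400.00 × [1 − (1+0.085)^−3] / 0.085 = 36777.92215
Perpetuity value at year 3: €5,210.00 / 0.085 = 61294.11765
PV of perpetuity: 61294.11765 / (1+0.085)^3 = 47987.66109
Total PV = 36777.92215 + 47987.66109 = 84765.58324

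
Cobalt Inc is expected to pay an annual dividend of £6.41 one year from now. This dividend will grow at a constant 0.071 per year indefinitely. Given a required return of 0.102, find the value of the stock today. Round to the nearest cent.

Growing perpetuity: P = D₁ / (r − g) = £6.4100 / (0.102 − 0.071) = £206.77

£206.77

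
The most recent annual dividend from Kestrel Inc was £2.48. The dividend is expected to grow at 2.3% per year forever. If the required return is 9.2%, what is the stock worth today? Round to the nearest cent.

£36.77

D₁ = D₀ × (1 + g) = £2.48 × 1.023 = £2.5370
Growing perpetuity: P = D₁ / (r − g) = £2.5370 / (0.092 − 0.023) = £36.77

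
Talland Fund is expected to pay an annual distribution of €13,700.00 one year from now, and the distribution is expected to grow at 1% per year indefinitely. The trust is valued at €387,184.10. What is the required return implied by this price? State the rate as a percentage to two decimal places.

P = D₁/(r − g) ⇒ r = D₁/P + g = €13,700.0000/€387,184.10 + 0.01 = 0.035384 + 0.01 = 0.045384

4.54%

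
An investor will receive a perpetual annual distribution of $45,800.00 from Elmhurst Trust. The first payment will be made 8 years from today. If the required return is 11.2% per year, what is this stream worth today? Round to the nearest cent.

Value at end of year 7: C / r = $45,800.00 / 0.112 = $408,928.5714
Discount to today: PV = $408,928.5714 / (1 + 0.112)^7 = $408,928.5714 / 2.102488 = $194,497.46

$194497.46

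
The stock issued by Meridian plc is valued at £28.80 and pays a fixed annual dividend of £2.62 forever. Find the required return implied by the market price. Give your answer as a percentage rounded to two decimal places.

P = C/r ⇒ r = C/P = £2.62/£28.80 = 0.090972

9.10%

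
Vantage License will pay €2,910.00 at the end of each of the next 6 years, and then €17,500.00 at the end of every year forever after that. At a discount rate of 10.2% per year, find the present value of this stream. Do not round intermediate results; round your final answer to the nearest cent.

€108396.08

PV of 6-year annuity: €2,910.00 × [1 − (1+0.102)^−6] / 0.102 = 12599.87120
Perpetuity value at year 6: €17,500.00 / 0.102 = 171568.62745
PV of perpetuity: 171568.62745 / (1+0.102)^6 = 95796.20613
Total PV = 12599.87120 + 95796.20613 = 108396.07734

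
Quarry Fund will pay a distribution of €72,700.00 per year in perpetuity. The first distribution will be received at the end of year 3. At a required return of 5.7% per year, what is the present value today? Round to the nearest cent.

€1141588.49

Value at end of year 2: C / r = €72,700.00 / 0.057 = €1,275,438.5965
Discount to today: PV = €1,275,438.5965 / (1 + 0.057)^2 = €1,275,438.5965 / 1.117249 = €1,141,588.49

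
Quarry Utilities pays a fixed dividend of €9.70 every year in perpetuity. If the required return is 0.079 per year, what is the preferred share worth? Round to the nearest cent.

€122.78

Level perpetuity: PV = C / r = €9.70 / 0.079 = €122.78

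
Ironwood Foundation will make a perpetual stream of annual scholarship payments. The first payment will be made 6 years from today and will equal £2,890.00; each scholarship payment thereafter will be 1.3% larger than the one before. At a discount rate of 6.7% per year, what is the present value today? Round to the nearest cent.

Value at end of year 5: C₁ / (r − g) = £2,890.00 / (0.067 − 0.013) = £53,518.5185
Discount to today: PV = £53,518.5185 / (1 + 0.067)^5 = £53,518.5185 / 1.383000 = £38,697.42

£38697.42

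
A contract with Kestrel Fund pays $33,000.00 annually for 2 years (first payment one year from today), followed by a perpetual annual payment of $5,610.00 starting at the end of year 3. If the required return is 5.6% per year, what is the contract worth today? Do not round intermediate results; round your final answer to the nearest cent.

$150678.10

PV of 2-year annuity: $33,000.00 × [1 − (1+0.056)^−2] / 0.056 = 60842.80303
Perpetuity value at year 2: $5,610.00 / 0.056 = 100178.57143
PV of perpetuity: 100178.57143 / (1+0.056)^2 = 89835.29491
Total PV = 60842.80303 + 89835.29491 = 150678.09794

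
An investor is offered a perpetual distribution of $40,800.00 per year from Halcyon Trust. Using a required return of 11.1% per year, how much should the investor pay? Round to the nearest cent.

$367567.57

Level perpetuity: PV = C / r = $40,800.00 / 0.111 = $367,567.57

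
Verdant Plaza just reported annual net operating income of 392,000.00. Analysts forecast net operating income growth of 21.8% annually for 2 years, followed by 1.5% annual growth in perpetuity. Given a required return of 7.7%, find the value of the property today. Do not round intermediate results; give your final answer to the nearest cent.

D_1 = 477456.00000
D_2 = 581541.40800
Terminal value at year 2: TV = D_2×(1+g_2)/(r−g_2) = 590264.52912/0.062 = 9520395.63097
P_0 = D_1/(1+r)^1 + D_2/(1+r)^2 + TV/(1+r)^2
    = 443320.33426 + 501359.48666 + 8207739.98320 = 9152419.80412

9152419.80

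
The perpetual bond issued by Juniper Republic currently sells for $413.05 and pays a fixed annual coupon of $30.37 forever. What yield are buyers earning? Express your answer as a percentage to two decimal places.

P = C/r ⇒ r = C/P = $30.37/$413.05 = 0.073526

7.35%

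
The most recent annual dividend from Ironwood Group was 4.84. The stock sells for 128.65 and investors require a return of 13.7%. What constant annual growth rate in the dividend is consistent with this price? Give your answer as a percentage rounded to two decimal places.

P = D₀(1+g)/(r−g) ⇒ P(r−g) = D₀(1+g) ⇒ g(P+D₀) = P·r − D₀
g = (P·r − D₀)/(P + D₀) = (128.65×0.137 − 4.84) / (128.65 + 4.84) = 0.095775

9.58%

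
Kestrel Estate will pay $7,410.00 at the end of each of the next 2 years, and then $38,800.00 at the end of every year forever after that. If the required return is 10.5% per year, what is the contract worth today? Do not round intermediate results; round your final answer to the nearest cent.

PV of 2-year annuity: $7,410.00 × [1 − (1+0.105)^−2] / 0.105 = 12774.55417
Perpetuity value at year 2: $38,800.00 / 0.105 = 369523.80952
PV of perpetuity: 369523.80952 / (1+0.105)^2 = 302634.10620
Total PV = 12774.55417 + 302634.10620 = 315408.66037

$315408.66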